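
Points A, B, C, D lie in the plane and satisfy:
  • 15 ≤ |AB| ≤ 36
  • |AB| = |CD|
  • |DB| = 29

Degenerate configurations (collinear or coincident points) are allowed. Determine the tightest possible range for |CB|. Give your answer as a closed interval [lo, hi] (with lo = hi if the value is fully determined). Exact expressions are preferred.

|CB| ∈ [0, 65]  (≈ [0.0000, 65.0000])

|AB| ∈ [15, 36]
|BD| ∈ {29}
|CD| ∈ [15, 36]
|AD| ∈ [0, 65]
|BC| ∈ [0, 65]
|AC| ∈ [0, 101]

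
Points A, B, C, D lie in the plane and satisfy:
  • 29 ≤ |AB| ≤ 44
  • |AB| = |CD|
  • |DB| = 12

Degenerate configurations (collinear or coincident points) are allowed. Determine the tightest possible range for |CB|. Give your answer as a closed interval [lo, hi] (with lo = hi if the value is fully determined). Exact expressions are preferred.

|CB| ∈ [17, 56]  (≈ [17.0000, 56.0000])

|AB| ∈ [29, 44]
|BD| ∈ {12}
|CD| ∈ [29, 44]
|AD| ∈ [17, 56]
|BC| ∈ [17, 56]
|AC| ∈ [0, 100]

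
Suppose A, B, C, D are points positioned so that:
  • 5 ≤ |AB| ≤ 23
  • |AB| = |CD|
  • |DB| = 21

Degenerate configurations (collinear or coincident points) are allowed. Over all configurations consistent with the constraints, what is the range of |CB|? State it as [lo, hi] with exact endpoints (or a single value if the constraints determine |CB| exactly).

|AB| ∈ [5, 23]
|BD| ∈ {21}
|CD| ∈ [5, 23]
|AD| ∈ [0, 44]
|BC| ∈ [0, 44]
|AC| ∈ [0, 67]

|CB| ∈ [0, 44]  (≈ [0.0000, 44.0000])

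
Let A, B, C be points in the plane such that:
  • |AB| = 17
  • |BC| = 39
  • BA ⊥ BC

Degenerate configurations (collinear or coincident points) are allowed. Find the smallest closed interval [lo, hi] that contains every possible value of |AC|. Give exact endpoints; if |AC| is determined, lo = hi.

|AB| ∈ {17}
|BC| ∈ {39}
|AC| ∈ {√(1810)}

|AC| = √(1810)  (≈ 42.5441)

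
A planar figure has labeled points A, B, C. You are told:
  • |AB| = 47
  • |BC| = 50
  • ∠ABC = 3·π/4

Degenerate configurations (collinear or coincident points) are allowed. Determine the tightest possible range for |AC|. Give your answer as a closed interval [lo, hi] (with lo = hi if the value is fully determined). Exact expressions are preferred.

|AC| = √(2350·√(2) + 4709)  (≈ 89.6237)

|AB| ∈ {47}
|BC| ∈ {50}
|AC| ∈ {√(2350·√(2) + 4709)}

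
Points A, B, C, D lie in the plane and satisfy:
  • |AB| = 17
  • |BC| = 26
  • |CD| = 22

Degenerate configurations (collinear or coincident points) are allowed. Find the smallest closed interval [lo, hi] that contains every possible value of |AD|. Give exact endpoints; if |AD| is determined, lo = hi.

|AD| ∈ [0, 65]  (≈ [0.0000, 65.0000])

|AB| ∈ {17}
|BC| ∈ {26}
|CD| ∈ {22}
|AC| ∈ [9, 43]
|BD| ∈ [4, 48]
|AD| ∈ [0, 65]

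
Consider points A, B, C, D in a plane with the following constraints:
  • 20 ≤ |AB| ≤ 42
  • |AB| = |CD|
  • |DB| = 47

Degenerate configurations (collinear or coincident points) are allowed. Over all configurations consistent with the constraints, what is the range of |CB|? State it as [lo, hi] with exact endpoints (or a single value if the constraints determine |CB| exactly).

|AB| ∈ [20, 42]
|BD| ∈ {47}
|CD| ∈ [20, 42]
|AD| ∈ [5, 89]
|BC| ∈ [5, 89]
|AC| ∈ [0, 131]

|CB| ∈ [5, 89]  (≈ [5.0000, 89.0000])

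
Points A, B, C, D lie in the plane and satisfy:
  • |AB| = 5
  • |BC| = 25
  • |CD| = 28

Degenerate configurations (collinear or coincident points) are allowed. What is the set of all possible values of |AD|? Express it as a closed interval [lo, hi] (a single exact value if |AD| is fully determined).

|AD| ∈ [0, 58]  (≈ [0.0000, 58.0000])

|AB| ∈ {5}
|BC| ∈ {25}
|CD| ∈ {28}
|AC| ∈ [20, 30]
|BD| ∈ [3, 53]
|AD| ∈ [0, 58]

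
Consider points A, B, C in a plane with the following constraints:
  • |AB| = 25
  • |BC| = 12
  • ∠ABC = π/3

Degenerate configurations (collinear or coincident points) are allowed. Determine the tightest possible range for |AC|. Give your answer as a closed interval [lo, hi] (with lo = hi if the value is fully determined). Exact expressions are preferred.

|AB| ∈ {25}
|BC| ∈ {12}
|AC| ∈ {√(469)}

|AC| = √(469)  (≈ 21.6564)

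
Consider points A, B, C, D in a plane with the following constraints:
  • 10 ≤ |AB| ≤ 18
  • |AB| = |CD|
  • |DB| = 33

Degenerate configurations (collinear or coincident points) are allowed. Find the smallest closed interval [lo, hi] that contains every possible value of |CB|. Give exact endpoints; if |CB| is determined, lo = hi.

|CB| ∈ [15, 51]  (≈ [15.0000, 51.0000])

|AB| ∈ [10, 18]
|BD| ∈ {33}
|CD| ∈ [10, 18]
|AD| ∈ [15, 51]
|BC| ∈ [15, 51]
|AC| ∈ [0, 69]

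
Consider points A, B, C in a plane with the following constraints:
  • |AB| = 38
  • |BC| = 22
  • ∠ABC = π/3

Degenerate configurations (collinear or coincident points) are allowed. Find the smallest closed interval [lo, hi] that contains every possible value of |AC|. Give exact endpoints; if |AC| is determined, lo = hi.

|AB| ∈ {38}
|BC| ∈ {22}
|AC| ∈ {2·√(273)}

|AC| = 2·√(273)  (≈ 33.0454)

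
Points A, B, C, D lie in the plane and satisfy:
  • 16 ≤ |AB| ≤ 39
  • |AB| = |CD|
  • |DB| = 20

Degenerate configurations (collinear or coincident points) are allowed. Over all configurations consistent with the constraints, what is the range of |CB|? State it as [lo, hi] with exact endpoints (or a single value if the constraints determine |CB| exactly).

|CB| ∈ [0, 59]  (≈ [0.0000, 59.0000])

|AB| ∈ [16, 39]
|BD| ∈ {20}
|CD| ∈ [16, 39]
|AD| ∈ [0, 59]
|BC| ∈ [0, 59]
|AC| ∈ [0, 98]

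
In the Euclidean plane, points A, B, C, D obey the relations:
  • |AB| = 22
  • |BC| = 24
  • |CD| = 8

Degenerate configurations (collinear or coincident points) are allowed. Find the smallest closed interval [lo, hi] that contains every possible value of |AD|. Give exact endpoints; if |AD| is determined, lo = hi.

|AD| ∈ [0, 54]  (≈ [0.0000, 54.0000])

|AB| ∈ {22}
|BC| ∈ {24}
|CD| ∈ {8}
|AC| ∈ [2, 46]
|BD| ∈ [16, 32]
|AD| ∈ [0, 54]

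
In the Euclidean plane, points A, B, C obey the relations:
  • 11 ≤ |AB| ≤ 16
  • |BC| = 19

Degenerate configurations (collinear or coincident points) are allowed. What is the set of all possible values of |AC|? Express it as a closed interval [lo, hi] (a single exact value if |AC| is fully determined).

|AC| ∈ [3, 35]  (≈ [3.0000, 35.0000])

|AB| ∈ [11, 16]
|BC| ∈ {19}
|AC| ∈ [3, 35]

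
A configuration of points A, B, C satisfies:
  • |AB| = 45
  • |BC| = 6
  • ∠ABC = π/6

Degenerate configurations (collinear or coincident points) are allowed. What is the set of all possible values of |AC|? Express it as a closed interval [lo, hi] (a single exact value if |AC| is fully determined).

|AC| = 3·√(229 - 30·√(3))  (≈ 39.9167)

|AB| ∈ {45}
|BC| ∈ {6}
|AC| ∈ {3·√(229 - 30·√(3))}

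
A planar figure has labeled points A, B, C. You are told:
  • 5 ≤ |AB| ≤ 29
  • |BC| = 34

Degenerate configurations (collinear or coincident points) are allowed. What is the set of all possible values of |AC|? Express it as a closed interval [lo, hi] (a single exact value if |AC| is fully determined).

|AC| ∈ [5, 63]  (≈ [5.0000, 63.0000])

|AB| ∈ [5, 29]
|BC| ∈ {34}
|AC| ∈ [5, 63]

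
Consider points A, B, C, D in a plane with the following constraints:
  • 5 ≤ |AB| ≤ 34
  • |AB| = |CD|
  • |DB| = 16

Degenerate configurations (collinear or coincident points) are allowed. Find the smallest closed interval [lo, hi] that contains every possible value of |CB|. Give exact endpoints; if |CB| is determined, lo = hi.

|CB| ∈ [0, 50]  (≈ [0.0000, 50.0000])

|AB| ∈ [5, 34]
|BD| ∈ {16}
|CD| ∈ [5, 34]
|AD| ∈ [0, 50]
|BC| ∈ [0, 50]
|AC| ∈ [0, 84]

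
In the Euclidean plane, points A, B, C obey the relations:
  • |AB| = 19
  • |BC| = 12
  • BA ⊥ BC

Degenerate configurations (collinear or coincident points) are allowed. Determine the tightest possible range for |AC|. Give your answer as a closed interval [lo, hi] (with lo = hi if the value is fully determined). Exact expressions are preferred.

|AC| = √(505)  (≈ 22.4722)

|AB| ∈ {19}
|BC| ∈ {12}
|AC| ∈ {√(505)}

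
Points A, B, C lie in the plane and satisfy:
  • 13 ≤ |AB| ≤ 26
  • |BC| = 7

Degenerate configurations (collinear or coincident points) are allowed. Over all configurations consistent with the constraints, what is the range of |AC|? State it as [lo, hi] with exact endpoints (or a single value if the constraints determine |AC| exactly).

|AC| ∈ [6, 33]  (≈ [6.0000, 33.0000])

|AB| ∈ [13, 26]
|BC| ∈ {7}
|AC| ∈ [6, 33]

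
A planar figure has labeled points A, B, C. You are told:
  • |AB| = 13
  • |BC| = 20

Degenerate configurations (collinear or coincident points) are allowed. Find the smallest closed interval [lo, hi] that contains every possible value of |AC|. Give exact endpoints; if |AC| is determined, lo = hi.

|AC| ∈ [7, 33]  (≈ [7.0000, 33.0000])

|AB| ∈ {13}
|BC| ∈ {20}
|AC| ∈ [7, 33]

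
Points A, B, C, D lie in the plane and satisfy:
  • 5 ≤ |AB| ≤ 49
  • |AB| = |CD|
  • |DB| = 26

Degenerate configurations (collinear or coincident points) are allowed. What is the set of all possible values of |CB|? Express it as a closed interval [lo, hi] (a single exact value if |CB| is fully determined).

|AB| ∈ [5, 49]
|BD| ∈ {26}
|CD| ∈ [5, 49]
|AD| ∈ [0, 75]
|BC| ∈ [0, 75]
|AC| ∈ [0, 124]

|CB| ∈ [0, 75]  (≈ [0.0000, 75.0000])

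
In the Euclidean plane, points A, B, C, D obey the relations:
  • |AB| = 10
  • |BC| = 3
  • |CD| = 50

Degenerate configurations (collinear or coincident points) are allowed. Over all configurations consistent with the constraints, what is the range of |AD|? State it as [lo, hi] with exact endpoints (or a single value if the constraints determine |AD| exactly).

|AB| ∈ {10}
|BC| ∈ {3}
|CD| ∈ {50}
|AC| ∈ [7, 13]
|BD| ∈ [47, 53]
|AD| ∈ [37, 63]

|AD| ∈ [37, 63]  (≈ [37.0000, 63.0000])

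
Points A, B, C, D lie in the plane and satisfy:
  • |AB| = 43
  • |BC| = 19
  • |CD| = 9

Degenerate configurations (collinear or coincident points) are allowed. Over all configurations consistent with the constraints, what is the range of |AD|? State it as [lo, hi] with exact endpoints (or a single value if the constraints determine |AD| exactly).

|AD| ∈ [15, 71]  (≈ [15.0000, 71.0000])

|AB| ∈ {43}
|BC| ∈ {19}
|CD| ∈ {9}
|AC| ∈ [24, 62]
|BD| ∈ [10, 28]
|AD| ∈ [15, 71]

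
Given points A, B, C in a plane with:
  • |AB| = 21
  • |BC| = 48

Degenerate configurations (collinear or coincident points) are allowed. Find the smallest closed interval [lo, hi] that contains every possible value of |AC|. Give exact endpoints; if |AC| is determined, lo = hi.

|AB| ∈ {21}
|BC| ∈ {48}
|AC| ∈ [27, 69]

|AC| ∈ [27, 69]  (≈ [27.0000, 69.0000])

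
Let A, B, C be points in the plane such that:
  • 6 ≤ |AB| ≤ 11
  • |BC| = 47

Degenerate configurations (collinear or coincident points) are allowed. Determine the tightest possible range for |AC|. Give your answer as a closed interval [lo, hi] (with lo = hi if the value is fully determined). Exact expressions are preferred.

|AB| ∈ [6, 11]
|BC| ∈ {47}
|AC| ∈ [36, 58]

|AC| ∈ [36, 58]  (≈ [36.0000, 58.0000])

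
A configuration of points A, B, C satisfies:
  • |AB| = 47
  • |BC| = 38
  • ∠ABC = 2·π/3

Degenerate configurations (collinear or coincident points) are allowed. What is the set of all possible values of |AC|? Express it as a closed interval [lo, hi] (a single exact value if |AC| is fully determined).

|AB| ∈ {47}
|BC| ∈ {38}
|AC| ∈ {7·√(111)}

|AC| = 7·√(111)  (≈ 73.7496)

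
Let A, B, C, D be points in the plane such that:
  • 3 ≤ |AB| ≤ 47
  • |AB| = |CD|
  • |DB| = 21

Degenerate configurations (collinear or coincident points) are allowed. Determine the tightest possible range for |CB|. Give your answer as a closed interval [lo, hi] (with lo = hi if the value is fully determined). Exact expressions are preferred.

|CB| ∈ [0, 68]  (≈ [0.0000, 68.0000])

|AB| ∈ [3, 47]
|BD| ∈ {21}
|CD| ∈ [3, 47]
|AD| ∈ [0, 68]
|BC| ∈ [0, 68]
|AC| ∈ [0, 115]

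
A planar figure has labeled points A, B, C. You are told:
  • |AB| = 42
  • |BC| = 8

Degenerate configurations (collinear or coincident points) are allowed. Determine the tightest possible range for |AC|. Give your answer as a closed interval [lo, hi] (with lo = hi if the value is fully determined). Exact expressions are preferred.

|AB| ∈ {42}
|BC| ∈ {8}
|AC| ∈ [34, 50]

|AC| ∈ [34, 50]  (≈ [34.0000, 50.0000])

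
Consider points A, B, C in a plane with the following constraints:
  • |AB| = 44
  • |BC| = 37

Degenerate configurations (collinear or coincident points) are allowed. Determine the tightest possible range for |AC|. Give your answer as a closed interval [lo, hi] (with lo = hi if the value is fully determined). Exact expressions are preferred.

|AB| ∈ {44}
|BC| ∈ {37}
|AC| ∈ [7, 81]

|AC| ∈ [7, 81]  (≈ [7.0000, 81.0000])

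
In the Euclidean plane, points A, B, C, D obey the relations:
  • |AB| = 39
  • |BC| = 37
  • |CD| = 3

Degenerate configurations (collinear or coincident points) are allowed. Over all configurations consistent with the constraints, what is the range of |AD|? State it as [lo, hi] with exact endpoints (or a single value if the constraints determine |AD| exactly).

|AB| ∈ {39}
|BC| ∈ {37}
|CD| ∈ {3}
|AC| ∈ [2, 76]
|BD| ∈ [34, 40]
|AD| ∈ [0, 79]

|AD| ∈ [0, 79]  (≈ [0.0000, 79.0000])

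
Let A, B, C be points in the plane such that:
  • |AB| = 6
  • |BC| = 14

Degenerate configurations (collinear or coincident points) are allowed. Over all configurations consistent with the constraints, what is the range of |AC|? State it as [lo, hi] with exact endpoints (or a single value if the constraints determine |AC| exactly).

|AC| ∈ [8, 20]  (≈ [8.0000, 20.0000])

|AB| ∈ {6}
|BC| ∈ {14}
|AC| ∈ [8, 20]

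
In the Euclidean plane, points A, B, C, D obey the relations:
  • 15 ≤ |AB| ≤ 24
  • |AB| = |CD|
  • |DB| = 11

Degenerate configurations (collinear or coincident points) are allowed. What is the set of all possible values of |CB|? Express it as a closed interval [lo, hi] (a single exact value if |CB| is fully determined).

|CB| ∈ [4, 35]  (≈ [4.0000, 35.0000])

|AB| ∈ [15, 24]
|BD| ∈ {11}
|CD| ∈ [15, 24]
|AD| ∈ [4, 35]
|BC| ∈ [4, 35]
|AC| ∈ [0, 59]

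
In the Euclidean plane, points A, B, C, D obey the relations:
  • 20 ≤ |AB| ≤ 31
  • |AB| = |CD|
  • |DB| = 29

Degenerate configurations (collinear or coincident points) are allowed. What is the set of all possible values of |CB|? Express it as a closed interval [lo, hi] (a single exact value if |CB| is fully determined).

|AB| ∈ [20, 31]
|BD| ∈ {29}
|CD| ∈ [20, 31]
|AD| ∈ [0, 60]
|BC| ∈ [0, 60]
|AC| ∈ [0, 91]

|CB| ∈ [0, 60]  (≈ [0.0000, 60.0000])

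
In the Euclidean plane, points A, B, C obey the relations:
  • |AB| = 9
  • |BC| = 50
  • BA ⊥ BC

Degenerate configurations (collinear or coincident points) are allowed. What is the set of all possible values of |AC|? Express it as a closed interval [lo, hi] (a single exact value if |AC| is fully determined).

|AC| = √(2581)  (≈ 50.8035)

|AB| ∈ {9}
|BC| ∈ {50}
|AC| ∈ {√(2581)}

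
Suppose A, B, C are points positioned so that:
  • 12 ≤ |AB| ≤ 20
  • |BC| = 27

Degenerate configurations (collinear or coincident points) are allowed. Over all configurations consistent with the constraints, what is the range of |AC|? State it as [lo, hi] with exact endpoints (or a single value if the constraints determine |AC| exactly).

|AB| ∈ [12, 20]
|BC| ∈ {27}
|AC| ∈ [7, 47]

|AC| ∈ [7, 47]  (≈ [7.0000, 47.0000])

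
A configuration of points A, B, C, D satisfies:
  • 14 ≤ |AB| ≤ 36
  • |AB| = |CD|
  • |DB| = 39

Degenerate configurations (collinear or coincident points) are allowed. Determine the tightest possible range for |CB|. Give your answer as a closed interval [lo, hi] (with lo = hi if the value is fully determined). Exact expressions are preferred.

|CB| ∈ [3, 75]  (≈ [3.0000, 75.0000])

|AB| ∈ [14, 36]
|BD| ∈ {39}
|CD| ∈ [14, 36]
|AD| ∈ [3, 75]
|BC| ∈ [3, 75]
|AC| ∈ [0, 111]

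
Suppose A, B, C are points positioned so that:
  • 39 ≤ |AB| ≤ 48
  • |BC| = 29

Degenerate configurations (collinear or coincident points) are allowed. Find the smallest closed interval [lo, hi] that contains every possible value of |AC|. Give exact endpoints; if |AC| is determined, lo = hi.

|AB| ∈ [39, 48]
|BC| ∈ {29}
|AC| ∈ [10, 77]

|AC| ∈ [10, 77]  (≈ [10.0000, 77.0000])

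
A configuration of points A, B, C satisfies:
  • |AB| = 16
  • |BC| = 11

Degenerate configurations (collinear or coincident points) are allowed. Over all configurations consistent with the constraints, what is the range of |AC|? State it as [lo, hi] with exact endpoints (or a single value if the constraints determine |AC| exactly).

|AC| ∈ [5, 27]  (≈ [5.0000, 27.0000])

|AB| ∈ {16}
|BC| ∈ {11}
|AC| ∈ [5, 27]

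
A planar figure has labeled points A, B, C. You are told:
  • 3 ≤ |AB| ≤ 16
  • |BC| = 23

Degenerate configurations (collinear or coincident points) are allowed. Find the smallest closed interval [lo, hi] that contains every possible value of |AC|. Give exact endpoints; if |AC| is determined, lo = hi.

|AC| ∈ [7, 39]  (≈ [7.0000, 39.0000])

|AB| ∈ [3, 16]
|BC| ∈ {23}
|AC| ∈ [7, 39]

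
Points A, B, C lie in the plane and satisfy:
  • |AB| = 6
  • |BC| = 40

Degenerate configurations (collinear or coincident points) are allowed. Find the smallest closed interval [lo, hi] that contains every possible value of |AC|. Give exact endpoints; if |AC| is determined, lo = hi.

|AB| ∈ {6}
|BC| ∈ {40}
|AC| ∈ [34, 46]

|AC| ∈ [34, 46]  (≈ [34.0000, 46.0000])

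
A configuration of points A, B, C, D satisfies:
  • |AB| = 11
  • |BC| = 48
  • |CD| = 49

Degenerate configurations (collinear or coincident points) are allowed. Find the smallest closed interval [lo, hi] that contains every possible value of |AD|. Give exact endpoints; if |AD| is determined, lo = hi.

|AB| ∈ {11}
|BC| ∈ {48}
|CD| ∈ {49}
|AC| ∈ [37, 59]
|BD| ∈ [1, 97]
|AD| ∈ [0, 108]

|AD| ∈ [0, 108]  (≈ [0.0000, 108.0000])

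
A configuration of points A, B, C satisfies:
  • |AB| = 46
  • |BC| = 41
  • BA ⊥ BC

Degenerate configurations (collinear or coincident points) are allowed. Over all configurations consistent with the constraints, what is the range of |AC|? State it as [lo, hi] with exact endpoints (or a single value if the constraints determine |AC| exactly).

|AB| ∈ {46}
|BC| ∈ {41}
|AC| ∈ {√(3797)}

|AC| = √(3797)  (≈ 61.6198)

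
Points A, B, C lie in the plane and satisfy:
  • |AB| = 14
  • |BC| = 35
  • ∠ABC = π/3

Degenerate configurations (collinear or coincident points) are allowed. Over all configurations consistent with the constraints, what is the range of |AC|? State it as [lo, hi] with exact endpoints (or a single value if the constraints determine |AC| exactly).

|AB| ∈ {14}
|BC| ∈ {35}
|AC| ∈ {7·√(19)}

|AC| = 7·√(19)  (≈ 30.5123)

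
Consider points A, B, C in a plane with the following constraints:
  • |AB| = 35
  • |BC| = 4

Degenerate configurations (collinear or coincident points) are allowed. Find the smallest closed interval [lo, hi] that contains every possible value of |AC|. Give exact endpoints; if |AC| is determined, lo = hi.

|AC| ∈ [31, 39]  (≈ [31.0000, 39.0000])

|AB| ∈ {35}
|BC| ∈ {4}
|AC| ∈ [31, 39]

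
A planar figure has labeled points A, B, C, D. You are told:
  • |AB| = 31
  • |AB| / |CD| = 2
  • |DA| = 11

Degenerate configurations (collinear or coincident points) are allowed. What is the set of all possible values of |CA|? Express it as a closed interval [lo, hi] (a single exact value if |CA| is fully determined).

|AB| ∈ {31}
|AD| ∈ {11}
|CD| ∈ {31/2}
|BD| ∈ [20, 42]
|AC| ∈ [9/2, 53/2]
|BC| ∈ [9/2, 115/2]

|CA| ∈ [9/2, 53/2]  (≈ [4.5000, 26.5000])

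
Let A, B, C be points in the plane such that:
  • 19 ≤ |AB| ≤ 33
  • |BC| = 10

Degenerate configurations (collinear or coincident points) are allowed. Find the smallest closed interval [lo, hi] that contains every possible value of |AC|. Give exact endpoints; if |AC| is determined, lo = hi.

|AB| ∈ [19, 33]
|BC| ∈ {10}
|AC| ∈ [9, 43]

|AC| ∈ [9, 43]  (≈ [9.0000, 43.0000])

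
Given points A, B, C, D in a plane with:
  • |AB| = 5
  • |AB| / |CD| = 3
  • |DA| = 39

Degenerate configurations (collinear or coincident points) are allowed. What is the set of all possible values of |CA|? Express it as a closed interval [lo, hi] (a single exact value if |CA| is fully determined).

|AB| ∈ {5}
|AD| ∈ {39}
|CD| ∈ {5/3}
|BD| ∈ [34, 44]
|AC| ∈ [112/3, 122/3]
|BC| ∈ [97/3, 137/3]

|CA| ∈ [112/3, 122/3]  (≈ [37.3333, 40.6667])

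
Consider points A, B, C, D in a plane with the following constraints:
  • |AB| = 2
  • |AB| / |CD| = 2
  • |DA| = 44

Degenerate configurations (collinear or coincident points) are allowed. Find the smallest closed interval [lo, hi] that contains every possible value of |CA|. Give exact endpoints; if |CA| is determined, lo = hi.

|CA| ∈ [43, 45]  (≈ [43.0000, 45.0000])

|AB| ∈ {2}
|AD| ∈ {44}
|CD| ∈ {1}
|BD| ∈ [42, 46]
|AC| ∈ [43, 45]
|BC| ∈ [41, 47]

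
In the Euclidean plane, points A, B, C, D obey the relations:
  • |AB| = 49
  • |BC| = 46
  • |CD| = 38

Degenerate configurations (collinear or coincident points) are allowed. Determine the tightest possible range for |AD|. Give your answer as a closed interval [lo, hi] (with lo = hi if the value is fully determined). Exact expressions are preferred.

|AD| ∈ [0, 133]  (≈ [0.0000, 133.0000])

|AB| ∈ {49}
|BC| ∈ {46}
|CD| ∈ {38}
|AC| ∈ [3, 95]
|BD| ∈ [8, 84]
|AD| ∈ [0, 133]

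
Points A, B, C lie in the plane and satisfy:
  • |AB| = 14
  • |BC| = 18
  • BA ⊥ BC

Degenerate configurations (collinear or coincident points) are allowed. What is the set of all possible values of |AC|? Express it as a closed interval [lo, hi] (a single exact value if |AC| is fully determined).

|AC| = 2·√(130)  (≈ 22.8035)

|AB| ∈ {14}
|BC| ∈ {18}
|AC| ∈ {2·√(130)}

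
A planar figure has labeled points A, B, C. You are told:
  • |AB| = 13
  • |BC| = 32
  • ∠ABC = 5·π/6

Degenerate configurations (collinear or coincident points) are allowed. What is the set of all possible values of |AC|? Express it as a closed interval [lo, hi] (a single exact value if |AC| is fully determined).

|AC| = √(416·√(3) + 1193)  (≈ 43.7439)

|AB| ∈ {13}
|BC| ∈ {32}
|AC| ∈ {√(416·√(3) + 1193)}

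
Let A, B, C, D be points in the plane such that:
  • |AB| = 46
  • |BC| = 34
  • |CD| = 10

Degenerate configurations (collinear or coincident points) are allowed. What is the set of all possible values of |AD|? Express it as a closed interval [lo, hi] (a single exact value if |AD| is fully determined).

|AB| ∈ {46}
|BC| ∈ {34}
|CD| ∈ {10}
|AC| ∈ [12, 80]
|BD| ∈ [24, 44]
|AD| ∈ [2, 90]

|AD| ∈ [2, 90]  (≈ [2.0000, 90.0000])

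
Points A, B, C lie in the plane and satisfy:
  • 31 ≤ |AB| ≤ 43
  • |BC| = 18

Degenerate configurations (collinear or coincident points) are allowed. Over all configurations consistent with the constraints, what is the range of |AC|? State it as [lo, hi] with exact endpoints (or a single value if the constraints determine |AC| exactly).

|AC| ∈ [13, 61]  (≈ [13.0000, 61.0000])

|AB| ∈ [31, 43]
|BC| ∈ {18}
|AC| ∈ [13, 61]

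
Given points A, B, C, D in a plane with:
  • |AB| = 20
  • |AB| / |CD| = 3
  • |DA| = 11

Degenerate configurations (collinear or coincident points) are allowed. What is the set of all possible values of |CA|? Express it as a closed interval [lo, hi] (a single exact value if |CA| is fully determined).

|CA| ∈ [13/3, 53/3]  (≈ [4.3333, 17.6667])

|AB| ∈ {20}
|AD| ∈ {11}
|CD| ∈ {20/3}
|BD| ∈ [9, 31]
|AC| ∈ [13/3, 53/3]
|BC| ∈ [7/3, 113/3]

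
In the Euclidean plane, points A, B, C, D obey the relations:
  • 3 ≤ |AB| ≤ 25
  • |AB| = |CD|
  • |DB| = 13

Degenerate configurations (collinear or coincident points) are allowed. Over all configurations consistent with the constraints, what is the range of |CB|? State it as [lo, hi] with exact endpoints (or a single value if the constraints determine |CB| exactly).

|AB| ∈ [3, 25]
|BD| ∈ {13}
|CD| ∈ [3, 25]
|AD| ∈ [0, 38]
|BC| ∈ [0, 38]
|AC| ∈ [0, 63]

|CB| ∈ [0, 38]  (≈ [0.0000, 38.0000])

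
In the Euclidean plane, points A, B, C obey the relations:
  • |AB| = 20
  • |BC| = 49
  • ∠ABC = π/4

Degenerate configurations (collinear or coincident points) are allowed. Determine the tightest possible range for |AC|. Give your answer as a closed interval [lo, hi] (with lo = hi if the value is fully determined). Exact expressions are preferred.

|AC| = √(2801 - 980·√(2))  (≈ 37.6174)

|AB| ∈ {20}
|BC| ∈ {49}
|AC| ∈ {√(2801 - 980·√(2))}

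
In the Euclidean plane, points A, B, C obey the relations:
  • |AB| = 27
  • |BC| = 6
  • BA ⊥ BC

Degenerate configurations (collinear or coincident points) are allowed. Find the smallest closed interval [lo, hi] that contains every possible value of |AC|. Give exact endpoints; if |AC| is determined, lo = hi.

|AB| ∈ {27}
|BC| ∈ {6}
|AC| ∈ {3·√(85)}

|AC| = 3·√(85)  (≈ 27.6586)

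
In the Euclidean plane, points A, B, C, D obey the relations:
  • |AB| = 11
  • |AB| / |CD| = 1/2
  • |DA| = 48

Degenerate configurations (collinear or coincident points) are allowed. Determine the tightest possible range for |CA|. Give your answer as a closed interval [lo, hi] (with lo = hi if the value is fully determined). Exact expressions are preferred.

|AB| ∈ {11}
|AD| ∈ {48}
|CD| ∈ {22}
|BD| ∈ [37, 59]
|AC| ∈ [26, 70]
|BC| ∈ [15, 81]

|CA| ∈ [26, 70]  (≈ [26.0000, 70.0000])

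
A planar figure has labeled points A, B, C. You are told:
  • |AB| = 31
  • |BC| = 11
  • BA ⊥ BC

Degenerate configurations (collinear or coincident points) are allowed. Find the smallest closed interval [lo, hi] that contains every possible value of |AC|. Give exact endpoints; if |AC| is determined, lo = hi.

|AC| = √(1082)  (≈ 32.8938)

|AB| ∈ {31}
|BC| ∈ {11}
|AC| ∈ {√(1082)}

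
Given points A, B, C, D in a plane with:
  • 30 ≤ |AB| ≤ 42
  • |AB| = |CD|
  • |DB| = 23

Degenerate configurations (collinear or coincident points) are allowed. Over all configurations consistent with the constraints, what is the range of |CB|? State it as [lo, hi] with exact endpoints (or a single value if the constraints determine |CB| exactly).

|CB| ∈ [7, 65]  (≈ [7.0000, 65.0000])

|AB| ∈ [30, 42]
|BD| ∈ {23}
|CD| ∈ [30, 42]
|AD| ∈ [7, 65]
|BC| ∈ [7, 65]
|AC| ∈ [0, 107]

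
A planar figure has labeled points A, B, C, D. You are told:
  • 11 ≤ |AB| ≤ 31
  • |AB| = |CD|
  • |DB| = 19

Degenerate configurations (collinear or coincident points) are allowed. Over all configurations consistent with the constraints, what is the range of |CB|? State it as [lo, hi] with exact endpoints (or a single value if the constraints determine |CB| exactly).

|AB| ∈ [11, 31]
|BD| ∈ {19}
|CD| ∈ [11, 31]
|AD| ∈ [0, 50]
|BC| ∈ [0, 50]
|AC| ∈ [0, 81]

|CB| ∈ [0, 50]  (≈ [0.0000, 50.0000])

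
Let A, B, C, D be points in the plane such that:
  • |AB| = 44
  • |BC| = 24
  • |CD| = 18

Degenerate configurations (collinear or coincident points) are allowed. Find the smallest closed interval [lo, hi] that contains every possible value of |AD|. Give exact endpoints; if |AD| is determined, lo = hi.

|AB| ∈ {44}
|BC| ∈ {24}
|CD| ∈ {18}
|AC| ∈ [20, 68]
|BD| ∈ [6, 42]
|AD| ∈ [2, 86]

|AD| ∈ [2, 86]  (≈ [2.0000, 86.0000])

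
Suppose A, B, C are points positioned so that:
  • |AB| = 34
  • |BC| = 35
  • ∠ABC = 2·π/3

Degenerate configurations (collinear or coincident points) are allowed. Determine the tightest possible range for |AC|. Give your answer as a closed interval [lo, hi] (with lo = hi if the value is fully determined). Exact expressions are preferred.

|AC| = √(3571)  (≈ 59.7578)

|AB| ∈ {34}
|BC| ∈ {35}
|AC| ∈ {√(3571)}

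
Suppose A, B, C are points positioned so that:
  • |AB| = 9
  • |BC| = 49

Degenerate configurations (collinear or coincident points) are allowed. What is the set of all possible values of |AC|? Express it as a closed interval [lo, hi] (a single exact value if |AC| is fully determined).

|AC| ∈ [40, 58]  (≈ [40.0000, 58.0000])

|AB| ∈ {9}
|BC| ∈ {49}
|AC| ∈ [40, 58]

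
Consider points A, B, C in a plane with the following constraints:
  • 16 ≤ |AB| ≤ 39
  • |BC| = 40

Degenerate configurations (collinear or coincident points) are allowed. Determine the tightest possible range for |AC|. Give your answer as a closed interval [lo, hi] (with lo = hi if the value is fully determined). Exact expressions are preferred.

|AB| ∈ [16, 39]
|BC| ∈ {40}
|AC| ∈ [1, 79]

|AC| ∈ [1, 79]  (≈ [1.0000, 79.0000])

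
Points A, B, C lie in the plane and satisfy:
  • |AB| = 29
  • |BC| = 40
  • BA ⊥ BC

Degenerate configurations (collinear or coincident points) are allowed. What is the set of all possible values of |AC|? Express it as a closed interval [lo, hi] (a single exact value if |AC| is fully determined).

|AC| = √(2441)  (≈ 49.4065)

|AB| ∈ {29}
|BC| ∈ {40}
|AC| ∈ {√(2441)}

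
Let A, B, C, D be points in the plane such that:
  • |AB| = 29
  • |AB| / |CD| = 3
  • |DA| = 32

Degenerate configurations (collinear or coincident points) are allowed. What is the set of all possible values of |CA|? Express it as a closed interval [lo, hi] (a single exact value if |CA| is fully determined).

|AB| ∈ {29}
|AD| ∈ {32}
|CD| ∈ {29/3}
|BD| ∈ [3, 61]
|AC| ∈ [67/3, 125/3]
|BC| ∈ [0, 212/3]

|CA| ∈ [67/3, 125/3]  (≈ [22.3333, 41.6667])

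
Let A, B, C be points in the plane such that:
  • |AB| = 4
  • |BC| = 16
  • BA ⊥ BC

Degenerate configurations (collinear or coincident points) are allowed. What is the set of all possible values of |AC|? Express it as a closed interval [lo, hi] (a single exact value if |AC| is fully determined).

|AC| = 4·√(17)  (≈ 16.4924)

|AB| ∈ {4}
|BC| ∈ {16}
|AC| ∈ {4·√(17)}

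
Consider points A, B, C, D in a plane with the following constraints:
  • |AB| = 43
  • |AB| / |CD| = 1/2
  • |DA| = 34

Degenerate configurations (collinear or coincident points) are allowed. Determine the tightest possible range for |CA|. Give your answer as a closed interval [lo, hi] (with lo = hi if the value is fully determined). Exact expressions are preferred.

|CA| ∈ [52, 120]  (≈ [52.0000, 120.0000])

|AB| ∈ {43}
|AD| ∈ {34}
|CD| ∈ {86}
|BD| ∈ [9, 77]
|AC| ∈ [52, 120]
|BC| ∈ [9, 163]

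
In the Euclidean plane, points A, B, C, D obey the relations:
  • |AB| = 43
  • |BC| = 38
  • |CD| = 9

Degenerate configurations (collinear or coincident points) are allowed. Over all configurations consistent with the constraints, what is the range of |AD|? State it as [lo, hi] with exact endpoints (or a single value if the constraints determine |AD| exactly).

|AB| ∈ {43}
|BC| ∈ {38}
|CD| ∈ {9}
|AC| ∈ [5, 81]
|BD| ∈ [29, 47]
|AD| ∈ [0, 90]

|AD| ∈ [0, 90]  (≈ [0.0000, 90.0000])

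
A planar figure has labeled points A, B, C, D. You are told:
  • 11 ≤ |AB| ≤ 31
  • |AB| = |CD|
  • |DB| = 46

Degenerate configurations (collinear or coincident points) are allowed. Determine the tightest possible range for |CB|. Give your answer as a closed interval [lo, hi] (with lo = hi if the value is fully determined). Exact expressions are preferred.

|AB| ∈ [11, 31]
|BD| ∈ {46}
|CD| ∈ [11, 31]
|AD| ∈ [15, 77]
|BC| ∈ [15, 77]
|AC| ∈ [0, 108]

|CB| ∈ [15, 77]  (≈ [15.0000, 77.0000])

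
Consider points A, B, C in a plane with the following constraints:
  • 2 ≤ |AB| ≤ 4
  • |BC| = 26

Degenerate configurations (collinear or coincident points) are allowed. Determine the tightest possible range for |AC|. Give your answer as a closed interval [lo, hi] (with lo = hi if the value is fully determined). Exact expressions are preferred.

|AC| ∈ [22, 30]  (≈ [22.0000, 30.0000])

|AB| ∈ [2, 4]
|BC| ∈ {26}
|AC| ∈ [22, 30]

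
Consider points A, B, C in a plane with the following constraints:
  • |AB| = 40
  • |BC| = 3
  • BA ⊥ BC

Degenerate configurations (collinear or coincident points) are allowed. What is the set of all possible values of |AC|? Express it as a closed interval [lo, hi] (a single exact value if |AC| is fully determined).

|AC| = √(1609)  (≈ 40.1123)

|AB| ∈ {40}
|BC| ∈ {3}
|AC| ∈ {√(1609)}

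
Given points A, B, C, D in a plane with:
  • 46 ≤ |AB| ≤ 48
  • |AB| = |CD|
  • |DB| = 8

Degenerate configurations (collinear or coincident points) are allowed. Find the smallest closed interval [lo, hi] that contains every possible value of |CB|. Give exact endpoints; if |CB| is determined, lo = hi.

|AB| ∈ [46, 48]
|BD| ∈ {8}
|CD| ∈ [46, 48]
|AD| ∈ [38, 56]
|BC| ∈ [38, 56]
|AC| ∈ [0, 104]

|CB| ∈ [38, 56]  (≈ [38.0000, 56.0000])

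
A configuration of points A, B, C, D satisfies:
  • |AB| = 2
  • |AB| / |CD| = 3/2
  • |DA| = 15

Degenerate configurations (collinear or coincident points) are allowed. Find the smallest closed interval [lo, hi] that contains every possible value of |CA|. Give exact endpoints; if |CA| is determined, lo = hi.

|AB| ∈ {2}
|AD| ∈ {15}
|CD| ∈ {4/3}
|BD| ∈ [13, 17]
|AC| ∈ [41/3, 49/3]
|BC| ∈ [35/3, 55/3]

|CA| ∈ [41/3, 49/3]  (≈ [13.6667, 16.3333])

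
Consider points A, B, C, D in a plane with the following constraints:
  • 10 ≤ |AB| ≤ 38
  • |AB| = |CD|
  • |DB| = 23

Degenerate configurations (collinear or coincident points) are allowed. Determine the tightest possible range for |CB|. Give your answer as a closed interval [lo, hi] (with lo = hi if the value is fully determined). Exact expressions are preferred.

|CB| ∈ [0, 61]  (≈ [0.0000, 61.0000])

|AB| ∈ [10, 38]
|BD| ∈ {23}
|CD| ∈ [10, 38]
|AD| ∈ [0, 61]
|BC| ∈ [0, 61]
|AC| ∈ [0, 99]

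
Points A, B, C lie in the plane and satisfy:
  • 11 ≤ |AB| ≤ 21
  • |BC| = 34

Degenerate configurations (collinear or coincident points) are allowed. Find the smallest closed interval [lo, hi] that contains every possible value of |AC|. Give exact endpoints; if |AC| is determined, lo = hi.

|AB| ∈ [11, 21]
|BC| ∈ {34}
|AC| ∈ [13, 55]

|AC| ∈ [13, 55]  (≈ [13.0000, 55.0000])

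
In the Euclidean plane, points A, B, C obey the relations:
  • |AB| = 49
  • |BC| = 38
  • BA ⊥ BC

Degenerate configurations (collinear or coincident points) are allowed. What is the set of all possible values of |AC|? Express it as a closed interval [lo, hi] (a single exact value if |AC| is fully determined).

|AB| ∈ {49}
|BC| ∈ {38}
|AC| ∈ {√(3845)}

|AC| = √(3845)  (≈ 62.0081)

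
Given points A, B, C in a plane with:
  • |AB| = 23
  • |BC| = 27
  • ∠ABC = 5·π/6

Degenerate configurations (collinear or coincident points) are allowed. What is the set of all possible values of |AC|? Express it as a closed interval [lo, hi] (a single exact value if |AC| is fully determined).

|AC| = √(621·√(3) + 1258)  (≈ 48.3074)

|AB| ∈ {23}
|BC| ∈ {27}
|AC| ∈ {√(621·√(3) + 1258)}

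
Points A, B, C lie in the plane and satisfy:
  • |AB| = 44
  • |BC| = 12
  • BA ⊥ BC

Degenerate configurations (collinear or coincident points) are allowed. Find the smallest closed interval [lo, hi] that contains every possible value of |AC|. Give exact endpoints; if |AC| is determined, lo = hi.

|AB| ∈ {44}
|BC| ∈ {12}
|AC| ∈ {4·√(130)}

|AC| = 4·√(130)  (≈ 45.6070)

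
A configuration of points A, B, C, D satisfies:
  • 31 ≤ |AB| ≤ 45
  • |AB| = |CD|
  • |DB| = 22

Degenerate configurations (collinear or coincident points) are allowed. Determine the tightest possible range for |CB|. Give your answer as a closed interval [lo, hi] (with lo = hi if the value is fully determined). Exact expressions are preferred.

|AB| ∈ [31, 45]
|BD| ∈ {22}
|CD| ∈ [31, 45]
|AD| ∈ [9, 67]
|BC| ∈ [9, 67]
|AC| ∈ [0, 112]

|CB| ∈ [9, 67]  (≈ [9.0000, 67.0000])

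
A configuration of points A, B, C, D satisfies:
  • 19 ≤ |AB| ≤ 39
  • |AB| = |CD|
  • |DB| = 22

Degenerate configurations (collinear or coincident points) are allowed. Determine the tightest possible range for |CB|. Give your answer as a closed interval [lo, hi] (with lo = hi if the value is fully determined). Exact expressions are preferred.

|AB| ∈ [19, 39]
|BD| ∈ {22}
|CD| ∈ [19, 39]
|AD| ∈ [0, 61]
|BC| ∈ [0, 61]
|AC| ∈ [0, 100]

|CB| ∈ [0, 61]  (≈ [0.0000, 61.0000])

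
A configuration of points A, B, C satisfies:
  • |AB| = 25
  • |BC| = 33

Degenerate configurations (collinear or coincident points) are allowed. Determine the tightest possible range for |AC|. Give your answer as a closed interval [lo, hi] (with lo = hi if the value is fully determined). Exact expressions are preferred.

|AB| ∈ {25}
|BC| ∈ {33}
|AC| ∈ [8, 58]

|AC| ∈ [8, 58]  (≈ [8.0000, 58.0000])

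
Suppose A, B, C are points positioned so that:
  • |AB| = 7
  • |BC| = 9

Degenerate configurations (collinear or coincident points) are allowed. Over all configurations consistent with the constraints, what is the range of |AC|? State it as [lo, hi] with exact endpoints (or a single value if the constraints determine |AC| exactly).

|AB| ∈ {7}
|BC| ∈ {9}
|AC| ∈ [2, 16]

|AC| ∈ [2, 16]  (≈ [2.0000, 16.0000])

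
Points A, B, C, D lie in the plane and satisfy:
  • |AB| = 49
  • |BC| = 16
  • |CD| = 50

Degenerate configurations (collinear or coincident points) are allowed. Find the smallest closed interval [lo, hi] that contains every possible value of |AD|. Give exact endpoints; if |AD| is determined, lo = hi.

|AD| ∈ [0, 115]  (≈ [0.0000, 115.0000])

|AB| ∈ {49}
|BC| ∈ {16}
|CD| ∈ {50}
|AC| ∈ [33, 65]
|BD| ∈ [34, 66]
|AD| ∈ [0, 115]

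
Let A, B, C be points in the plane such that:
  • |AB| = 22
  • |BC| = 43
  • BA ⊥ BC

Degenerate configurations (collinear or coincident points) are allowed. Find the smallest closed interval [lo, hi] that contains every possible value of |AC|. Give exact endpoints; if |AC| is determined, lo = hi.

|AC| = √(2333)  (≈ 48.3011)

|AB| ∈ {22}
|BC| ∈ {43}
|AC| ∈ {√(2333)}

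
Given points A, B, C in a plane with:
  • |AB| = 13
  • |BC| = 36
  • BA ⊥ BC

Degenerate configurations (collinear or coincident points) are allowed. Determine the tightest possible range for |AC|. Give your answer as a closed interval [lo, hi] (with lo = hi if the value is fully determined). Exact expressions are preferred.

|AC| = √(1465)  (≈ 38.2753)

|AB| ∈ {13}
|BC| ∈ {36}
|AC| ∈ {√(1465)}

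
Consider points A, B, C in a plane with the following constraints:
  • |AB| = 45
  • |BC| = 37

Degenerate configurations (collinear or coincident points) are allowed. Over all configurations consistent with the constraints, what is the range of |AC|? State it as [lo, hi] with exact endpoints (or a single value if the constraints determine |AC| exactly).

|AB| ∈ {45}
|BC| ∈ {37}
|AC| ∈ [8, 82]

|AC| ∈ [8, 82]  (≈ [8.0000, 82.0000])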